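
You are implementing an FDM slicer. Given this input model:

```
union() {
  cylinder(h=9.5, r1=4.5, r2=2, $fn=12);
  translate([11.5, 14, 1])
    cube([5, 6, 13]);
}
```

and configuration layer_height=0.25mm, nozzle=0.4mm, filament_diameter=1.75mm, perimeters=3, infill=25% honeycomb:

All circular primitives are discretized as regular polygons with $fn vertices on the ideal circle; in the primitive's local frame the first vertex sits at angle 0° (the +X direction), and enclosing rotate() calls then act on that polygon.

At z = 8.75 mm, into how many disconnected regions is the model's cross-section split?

At z = 8.75 mm: the cone (r1=4.5→r2=2) has section circumradius 2.197 here — a regular 12-gon; the cube at (11.5, 14) (footprint 5×6) is included at this height; Merging all regions: the 2 present regions are separate (no shared area or edge), so areas and boundary lengths simply add and each stays a separate island — 2 connected regions. The result has 2 disconnected regions.

2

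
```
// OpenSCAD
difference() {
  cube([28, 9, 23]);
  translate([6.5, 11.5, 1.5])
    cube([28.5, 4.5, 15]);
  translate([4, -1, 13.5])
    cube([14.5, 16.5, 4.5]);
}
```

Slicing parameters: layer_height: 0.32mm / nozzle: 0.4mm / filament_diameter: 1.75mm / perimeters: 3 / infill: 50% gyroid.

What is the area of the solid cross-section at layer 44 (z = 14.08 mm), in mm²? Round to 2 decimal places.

At z = 14.08 mm: the cube (footprint 28×9) is included at this height (area 252.00 mm²); the cube at (6.5, 11.5) (footprint 28.5×4.5) is included at this height (area 128.25 mm²); the 14.5×16.5 cube at (4, -1) contributes its full rectangle (area 239.25 mm²); After the difference (first − rest): starting from the 28×9 cube (252.00 mm²), the 28.5×4.5 cube at (6.5, 11.5) misses the remaining region (no effect); the 14.5×16.5 cube at (4, -1) partially overlaps it — only the 130.50 mm² overlap (of its 239.25 mm²) is removed, clipping the outline — area = 121.50 mm². Overall, the cross-section has 2 separate islands. Net area = 121.50 mm².

121.50 mm²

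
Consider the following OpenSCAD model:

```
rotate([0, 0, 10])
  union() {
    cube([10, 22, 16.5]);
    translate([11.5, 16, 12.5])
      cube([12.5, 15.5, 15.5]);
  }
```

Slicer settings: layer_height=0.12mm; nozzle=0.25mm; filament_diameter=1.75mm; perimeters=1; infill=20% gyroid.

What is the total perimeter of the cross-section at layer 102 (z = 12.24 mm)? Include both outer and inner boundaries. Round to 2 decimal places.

At z = 12.24 mm: the 10×22 cube contributes its full rectangle (perimeter 64.00 mm); the cube at (11.5, 16) is absent (z outside [12.5, 28]); Taking the union: only the 10×22 cube is present, so the union is just that shape — boundary = 64.00 mm; (rotated 10° about Z; rotation is an isometry so areas/perimeters/island counts are preserved). Overall, the cross-section is a single solid region. Total boundary length (outer) = 64.00 mm.

64.00 mm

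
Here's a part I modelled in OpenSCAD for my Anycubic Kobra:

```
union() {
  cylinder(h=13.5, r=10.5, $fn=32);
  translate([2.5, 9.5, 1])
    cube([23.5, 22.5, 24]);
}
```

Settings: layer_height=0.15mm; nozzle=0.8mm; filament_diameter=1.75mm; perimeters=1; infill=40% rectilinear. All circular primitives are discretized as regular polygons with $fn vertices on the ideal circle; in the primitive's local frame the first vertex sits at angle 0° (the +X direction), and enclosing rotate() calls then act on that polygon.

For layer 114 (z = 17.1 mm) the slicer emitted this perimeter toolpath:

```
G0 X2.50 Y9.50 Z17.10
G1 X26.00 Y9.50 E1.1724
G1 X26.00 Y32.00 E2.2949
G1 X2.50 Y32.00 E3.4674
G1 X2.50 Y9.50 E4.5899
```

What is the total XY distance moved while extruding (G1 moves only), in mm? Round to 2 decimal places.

Sum the Euclidean lengths of each G1 segment: total = 92.00 mm.

92.00 mm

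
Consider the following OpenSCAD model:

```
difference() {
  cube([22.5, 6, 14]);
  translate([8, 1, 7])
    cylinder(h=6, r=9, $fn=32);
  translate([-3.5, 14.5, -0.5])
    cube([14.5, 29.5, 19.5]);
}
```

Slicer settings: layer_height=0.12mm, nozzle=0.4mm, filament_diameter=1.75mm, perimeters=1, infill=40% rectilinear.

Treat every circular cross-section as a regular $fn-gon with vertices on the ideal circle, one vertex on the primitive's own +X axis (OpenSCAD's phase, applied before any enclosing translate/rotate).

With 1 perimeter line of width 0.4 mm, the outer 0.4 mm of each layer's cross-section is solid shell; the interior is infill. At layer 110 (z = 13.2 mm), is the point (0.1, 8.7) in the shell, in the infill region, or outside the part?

At z = 13.2 mm: the 22.5×6 cube contributes its full rectangle; the cylinder at (8, 1) does not reach this height (z outside [7, 13]); the cube at (-3.5, 14.5) is present — its section is the full 14.5×29.5 rectangle; Taking the first minus the rest: starting from the 22.5×6 cube, the 14.5×29.5 cube at (-3.5, 14.5) misses the remaining region (no effect) — 1 connected region. Overall, the cross-section is a single solid region. The nearest boundary edge runs (0.00, 6.00)→(22.50, 6.00); distance from the point to it = 2.70 mm. The point is not inside any of the regions above, so it lies outside the cross-section (2.70 mm from the nearest boundary).

outside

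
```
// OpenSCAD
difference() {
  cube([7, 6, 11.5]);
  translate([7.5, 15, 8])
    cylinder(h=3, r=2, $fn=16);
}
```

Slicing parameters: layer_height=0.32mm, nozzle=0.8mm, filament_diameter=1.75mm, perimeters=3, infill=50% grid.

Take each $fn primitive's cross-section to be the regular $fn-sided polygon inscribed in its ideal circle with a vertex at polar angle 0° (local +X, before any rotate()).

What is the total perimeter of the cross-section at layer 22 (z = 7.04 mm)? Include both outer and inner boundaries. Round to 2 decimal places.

26.00 mm

At z = 7.04 mm: the 7×6 cube contributes its full rectangle (perimeter 26.00 mm); the cylinder at (7.5, 15) does not reach this height (z outside [8, 11]); Subtracting the remaining from the first: none of the subtracted shapes is present at this height, so the 7×6 cube is unchanged — boundary = 26.00 mm. Overall, the cross-section is a single solid region. Total boundary length (outer) = 26.00 mm.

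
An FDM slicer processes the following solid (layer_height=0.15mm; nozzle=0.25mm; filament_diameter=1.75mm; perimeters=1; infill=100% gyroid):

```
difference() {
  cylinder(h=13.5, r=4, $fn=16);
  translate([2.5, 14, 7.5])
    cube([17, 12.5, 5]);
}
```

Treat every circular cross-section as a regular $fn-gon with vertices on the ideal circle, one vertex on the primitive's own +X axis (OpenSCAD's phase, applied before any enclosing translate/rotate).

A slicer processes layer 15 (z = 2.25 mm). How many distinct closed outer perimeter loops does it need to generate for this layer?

1

At z = 2.25 mm: the cylinder: section is a regular 16-gon, circumradius r=4; the cube at (2.5, 14) is not intersected at this z (z outside [7.5, 12.5]); Taking the first minus the rest: none of the subtracted shapes is present at this height, so the r=4 cylinder is unchanged — 1 connected region. The result has 1 disconnected region.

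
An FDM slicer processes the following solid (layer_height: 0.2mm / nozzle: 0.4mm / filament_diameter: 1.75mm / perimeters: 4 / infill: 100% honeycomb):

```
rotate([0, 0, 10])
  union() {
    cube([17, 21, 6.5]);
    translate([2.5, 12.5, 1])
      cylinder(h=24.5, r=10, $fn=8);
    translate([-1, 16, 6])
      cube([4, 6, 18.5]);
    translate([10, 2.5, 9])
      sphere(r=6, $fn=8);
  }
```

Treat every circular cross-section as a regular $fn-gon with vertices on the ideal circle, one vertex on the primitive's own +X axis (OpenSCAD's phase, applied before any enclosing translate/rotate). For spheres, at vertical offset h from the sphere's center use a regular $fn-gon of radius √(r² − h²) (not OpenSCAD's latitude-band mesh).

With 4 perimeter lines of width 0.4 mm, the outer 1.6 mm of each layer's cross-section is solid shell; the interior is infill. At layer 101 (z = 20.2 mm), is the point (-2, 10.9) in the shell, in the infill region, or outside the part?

At z = 20.2 mm: the cube does not reach this height (z outside [0, 6.5]); the r=10 cylinder at (2.5, 12.5) gives a regular 8-gon of circumradius 10 (constant along its height); the cube at (-1, 16) (footprint 4×6) is included at this height; the sphere at (10, 2.5) does not reach this height (|z−center|=11.200 > r=6); Taking the union: the regions partially overlap (shared area 22.91 mm²), so overlapping operands fuse into one piece — 1 connected region; (rotated 10° about Z; rotation is an isometry so areas/perimeters/island counts are preserved). Overall, the cross-section is a single solid region. Undo the 10° rotation: the query point maps to (-0.077, 11.082) in the un-rotated model frame. The nearest boundary edge runs (-4.57, 5.43)→(-7.50, 12.50); distance from the point to it = 6.32 mm. The point is inside the cross-section and 6.32 mm from the nearest boundary — more than the 1.6 mm shell width (4 × 0.4), so it's in the infill interior.

infill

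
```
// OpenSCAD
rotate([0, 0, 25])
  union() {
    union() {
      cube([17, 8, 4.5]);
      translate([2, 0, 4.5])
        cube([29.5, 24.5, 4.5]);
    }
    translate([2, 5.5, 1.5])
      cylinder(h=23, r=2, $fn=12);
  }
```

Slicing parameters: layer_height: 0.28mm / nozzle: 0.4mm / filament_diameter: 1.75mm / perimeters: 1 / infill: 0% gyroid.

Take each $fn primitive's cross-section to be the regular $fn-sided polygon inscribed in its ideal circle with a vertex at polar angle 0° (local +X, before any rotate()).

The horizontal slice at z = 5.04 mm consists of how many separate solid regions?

At z = 5.04 mm: the cube is absent (z outside [0, 4.5]); the cube at (2, 0) is present — its section is the full 29.5×24.5 rectangle; Combining (union): only the 29.5×24.5 cube at (2, 0) is present, so the union is just that shape — 1 connected region; the r=2 cylinder at (2, 5.5) contributes a regular 12-gon of circumradius 2; Combining (union): the regions partially overlap (shared area 6.00 mm²), so overlapping operands fuse into one piece — 1 connected region; (rotated 25° about Z; rotation is an isometry so areas/perimeters/island counts are preserved). The result has 1 disconnected region.

1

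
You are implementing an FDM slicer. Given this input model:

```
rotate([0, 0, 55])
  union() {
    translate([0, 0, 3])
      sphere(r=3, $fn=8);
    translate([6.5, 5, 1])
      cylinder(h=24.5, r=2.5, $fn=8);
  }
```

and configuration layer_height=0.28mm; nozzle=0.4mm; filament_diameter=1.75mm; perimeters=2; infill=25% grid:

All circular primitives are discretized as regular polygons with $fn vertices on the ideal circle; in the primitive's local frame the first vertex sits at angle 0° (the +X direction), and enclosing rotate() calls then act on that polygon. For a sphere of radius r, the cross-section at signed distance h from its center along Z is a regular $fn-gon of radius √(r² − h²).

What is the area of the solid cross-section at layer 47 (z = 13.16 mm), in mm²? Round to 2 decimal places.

17.68 mm²

At z = 13.16 mm: the sphere does not reach this height (|z−center|=10.160 > r=3); the cylinder at (6.5, 5): section is a regular 8-gon, circumradius r=2.5 (area = (8/2)·2.500²·sin(360°/8) = 17.68 mm²); Taking the union: only the r=2.5 cylinder at (6.5, 5) is present, so the union is just that shape — area = 17.68 mm²; (rotated 55° about Z; rotation is an isometry so areas/perimeters/island counts are preserved). Overall, the cross-section is a single solid region. Net area = 17.68 mm².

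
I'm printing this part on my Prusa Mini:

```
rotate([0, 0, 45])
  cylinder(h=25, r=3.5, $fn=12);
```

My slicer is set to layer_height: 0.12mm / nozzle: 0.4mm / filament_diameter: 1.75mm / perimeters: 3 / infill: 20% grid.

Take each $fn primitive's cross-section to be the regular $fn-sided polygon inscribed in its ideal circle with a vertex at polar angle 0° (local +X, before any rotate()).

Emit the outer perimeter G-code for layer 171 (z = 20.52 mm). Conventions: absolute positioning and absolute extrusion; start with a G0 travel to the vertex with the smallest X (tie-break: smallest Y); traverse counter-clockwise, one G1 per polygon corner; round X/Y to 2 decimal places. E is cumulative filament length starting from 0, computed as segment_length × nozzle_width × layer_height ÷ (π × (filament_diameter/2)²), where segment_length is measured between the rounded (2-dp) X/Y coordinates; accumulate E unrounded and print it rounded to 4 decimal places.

At z = 20.52 mm: the r=3.5 cylinder contributes a regular 12-gon of circumradius 3.5; (whole slice rotated 45° about Z — lengths, areas and connectivity unchanged). The outline is a single polygon with 12 vertices. Extrusion per mm of travel: 0.4 × 0.12 / (π × 0.875²) = 0.019956. Accumulating E over each segment gives final E = 0.4336.

G0 X-3.38 Y-0.91 Z20.52
G1 X-2.47 Y-2.47 E0.0360
G1 X-0.91 Y-3.38 E0.0721
G1 X0.91 Y-3.38 E0.1084
G1 X2.47 Y-2.47 E0.1444
G1 X3.38 Y-0.91 E0.1805
G1 X3.38 Y0.91 E0.2168
G1 X2.47 Y2.47 E0.2528
G1 X0.91 Y3.38 E0.2889
G1 X-0.91 Y3.38 E0.3252
G1 X-2.47 Y2.47 E0.3612
G1 X-3.38 Y0.91 E0.3973
G1 X-3.38 Y-0.91 E0.4336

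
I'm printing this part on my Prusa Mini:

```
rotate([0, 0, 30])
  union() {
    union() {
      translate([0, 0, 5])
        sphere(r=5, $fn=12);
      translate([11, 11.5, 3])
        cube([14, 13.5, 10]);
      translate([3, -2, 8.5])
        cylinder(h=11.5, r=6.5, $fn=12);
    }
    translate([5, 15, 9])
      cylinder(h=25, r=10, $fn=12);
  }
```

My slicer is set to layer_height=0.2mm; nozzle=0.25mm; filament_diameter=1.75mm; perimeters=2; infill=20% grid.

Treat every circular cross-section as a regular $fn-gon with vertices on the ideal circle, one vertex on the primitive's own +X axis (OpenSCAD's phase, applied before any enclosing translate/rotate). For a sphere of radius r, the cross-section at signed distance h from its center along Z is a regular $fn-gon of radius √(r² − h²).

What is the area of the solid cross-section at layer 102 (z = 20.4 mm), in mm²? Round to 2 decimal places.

300.00 mm²

At z = 20.4 mm: the sphere is not intersected at this z (|z−center|=15.400 > r=5); the cube at (11, 11.5) is not intersected at this z (z outside [3, 13]); the cylinder at (3, -2) is not intersected at this z (z outside [8.5, 20]); Merging all regions: nothing is present at this height; the r=10 cylinder at (5, 15) contributes a regular 12-gon of circumradius 10 (area = (12/2)·10.000²·sin(360°/12) = 300.00 mm²); Taking the union: only the r=10 cylinder at (5, 15) is present, so the union is just that shape — area = 300.00 mm²; (rotated 30° about Z; rotation is an isometry so areas/perimeters/island counts are preserved). Overall, the cross-section is a single solid region. Net area = 300.00 mm².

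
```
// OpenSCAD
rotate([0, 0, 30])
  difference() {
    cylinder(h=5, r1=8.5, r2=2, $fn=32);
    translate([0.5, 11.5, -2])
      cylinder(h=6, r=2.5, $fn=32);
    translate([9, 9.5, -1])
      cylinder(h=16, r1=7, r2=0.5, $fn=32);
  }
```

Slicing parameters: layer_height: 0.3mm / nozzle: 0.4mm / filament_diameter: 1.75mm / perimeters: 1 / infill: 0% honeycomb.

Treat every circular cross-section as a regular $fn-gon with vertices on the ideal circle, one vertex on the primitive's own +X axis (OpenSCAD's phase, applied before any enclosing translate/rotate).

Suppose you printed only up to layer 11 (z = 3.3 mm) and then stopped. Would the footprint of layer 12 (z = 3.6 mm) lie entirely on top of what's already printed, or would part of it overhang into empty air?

entirely on top

Compare the two slices. At z = 3.3: the cone (r1=8.5→r2=2) has section circumradius 4.210 here — a regular 32-gon (area = (32/2)·4.210²·sin(360°/32) = 55.32 mm²); the cylinder at (0.5, 11.5): section is a regular 32-gon, circumradius r=2.5 (area = (32/2)·2.500²·sin(360°/32) = 19.51 mm²); the cone at (9, 9.5) (r1=7→r2=0.5) has section circumradius 5.253 here — a regular 32-gon (area = (32/2)·5.253²·sin(360°/32) = 86.14 mm²); After the difference (first − rest): starting from the cone (55.32 mm²), the r=2.5 cylinder at (0.5, 11.5) misses the remaining region (no effect); the cone at (9, 9.5) misses the remaining region (no effect) — area = 55.32 mm²; (whole slice rotated 30° about Z — lengths, areas and connectivity unchanged). At z = 3.6: the cone contributes a regular 32-gon of circumradius 3.820 (interpolated between r1=8.5 and r2=2 at t=0.720) (area = (32/2)·3.820²·sin(360°/32) = 45.55 mm²); the r=2.5 cylinder at (0.5, 11.5) gives a regular 32-gon of circumradius 2.5 (constant along its height) (area = (32/2)·2.500²·sin(360°/32) = 19.51 mm²); the cone at (9, 9.5) (r1=7→r2=0.5) has section circumradius 5.131 here — a regular 32-gon (area = (32/2)·5.131²·sin(360°/32) = 82.19 mm²); Taking the first minus the rest: starting from the cone (45.55 mm²), the r=2.5 cylinder at (0.5, 11.5) misses the remaining region (no effect); the cone at (9, 9.5) misses the remaining region (no effect) — area = 45.55 mm²; (rotated 30° about Z; rotation is an isometry so areas/perimeters/island counts are preserved). Checking containment: the cross-section at z = 3.6 is a subset of the cross-section at z = 3.3.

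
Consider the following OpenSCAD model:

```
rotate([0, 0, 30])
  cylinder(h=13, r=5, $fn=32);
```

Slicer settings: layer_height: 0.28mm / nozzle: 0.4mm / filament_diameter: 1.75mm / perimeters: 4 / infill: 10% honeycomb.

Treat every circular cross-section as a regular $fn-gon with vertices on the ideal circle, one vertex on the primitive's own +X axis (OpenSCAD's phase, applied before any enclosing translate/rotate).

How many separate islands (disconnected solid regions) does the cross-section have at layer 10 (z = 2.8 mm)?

1

At z = 2.8 mm: the r=5 cylinder contributes a regular 32-gon of circumradius 5; (rotated 30° about Z; rotation is an isometry so areas/perimeters/island counts are preserved). Overall, the cross-section is a single solid region. Island count = 1.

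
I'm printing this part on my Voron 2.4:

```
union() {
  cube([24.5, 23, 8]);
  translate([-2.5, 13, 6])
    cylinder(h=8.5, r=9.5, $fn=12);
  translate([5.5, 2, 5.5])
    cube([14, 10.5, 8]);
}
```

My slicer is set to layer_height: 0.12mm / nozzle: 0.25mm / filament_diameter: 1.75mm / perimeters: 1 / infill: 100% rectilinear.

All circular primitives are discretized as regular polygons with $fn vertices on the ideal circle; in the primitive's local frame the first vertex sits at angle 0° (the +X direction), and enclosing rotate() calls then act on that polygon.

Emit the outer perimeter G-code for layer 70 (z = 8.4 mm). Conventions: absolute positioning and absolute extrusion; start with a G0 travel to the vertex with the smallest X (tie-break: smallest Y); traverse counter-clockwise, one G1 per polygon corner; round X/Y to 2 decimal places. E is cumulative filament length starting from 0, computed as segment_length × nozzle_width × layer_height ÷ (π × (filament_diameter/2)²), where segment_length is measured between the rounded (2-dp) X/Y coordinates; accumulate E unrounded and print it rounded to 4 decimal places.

At z = 8.4 mm: the cube is absent (z outside [0, 8]); the r=9.5 cylinder at (-2.5, 13) gives a regular 12-gon of circumradius 9.5 (constant along its height); the 14×10.5 cube at (5.5, 2) contributes its full rectangle; Taking the union: the regions partially overlap (shared area 3.41 mm²), so overlapping operands fuse into one piece — 1 connected region. The outline is a single polygon with 16 vertices. Extrusion per mm of travel: 0.25 × 0.12 / (π × 0.875²) = 0.012473. Accumulating E over each segment gives final E = 1.2154.

G0 X-12.00 Y13.00 Z8.40
G1 X-10.73 Y8.25 E0.0613
G1 X-7.25 Y4.77 E0.1227
G1 X-2.50 Y3.50 E0.1840
G1 X2.25 Y4.77 E0.2454
G1 X5.50 Y8.02 E0.3027
G1 X5.50 Y2.00 E0.3778
G1 X19.50 Y2.00 E0.5524
G1 X19.50 Y12.50 E0.6833
G1 X6.87 Y12.50 E0.8409
G1 X7.00 Y13.00 E0.8473
G1 X5.73 Y17.75 E0.9086
G1 X2.25 Y21.23 E0.9700
G1 X-2.50 Y22.50 E1.0314
G1 X-7.25 Y21.23 E1.0927
G1 X-10.73 Y17.75 E1.1541
G1 X-12.00 Y13.00 E1.2154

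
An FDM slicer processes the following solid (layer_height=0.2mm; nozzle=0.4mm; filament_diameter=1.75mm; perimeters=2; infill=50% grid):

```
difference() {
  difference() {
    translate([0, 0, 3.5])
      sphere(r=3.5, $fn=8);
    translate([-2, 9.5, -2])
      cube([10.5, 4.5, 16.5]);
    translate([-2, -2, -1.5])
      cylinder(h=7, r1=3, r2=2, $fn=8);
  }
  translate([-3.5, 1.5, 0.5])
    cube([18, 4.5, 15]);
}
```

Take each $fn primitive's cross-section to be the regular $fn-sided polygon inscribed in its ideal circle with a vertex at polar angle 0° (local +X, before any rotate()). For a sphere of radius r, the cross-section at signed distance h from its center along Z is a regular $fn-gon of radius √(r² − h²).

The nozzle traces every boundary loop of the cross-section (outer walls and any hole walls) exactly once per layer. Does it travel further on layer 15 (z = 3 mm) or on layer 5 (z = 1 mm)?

Layer 15 (z = 3): the r=3.5 sphere contributes a regular 8-gon of circumradius √(3.5²−0.5²) = 3.464 (perimeter = 2·8·3.464·sin(180°/8) = 21.21 mm); the cube at (-2, 9.5) (footprint 10.5×4.5) is included at this height (perimeter 30.00 mm); the cone at (-2, -2) (r1=3→r2=2) has section circumradius 2.357 here — a regular 8-gon (perimeter = 2·8·2.357·sin(180°/8) = 14.43 mm); Taking the first minus the rest: starting from the r=3.5 sphere, the 10.5×4.5 cube at (-2, 9.5) misses the remaining region (no effect); the cone at (-2, -2) partially overlaps it — only the 8.59 mm² overlap (of its 15.72 mm²) is removed, clipping the outline — boundary = 22.96 mm; the cube at (-3.5, 1.5) (footprint 18×4.5) is included at this height (perimeter 45.00 mm); After the difference (first − rest): starting from that combined region, the 18×4.5 cube at (-3.5, 1.5) partially overlaps it — only the 7.51 mm² overlap (of its 81.00 mm²) is removed, clipping the outline — boundary = 21.28 mm. So its perimeter = 21.28 mm. Layer 5 (z = 1): the sphere: section is a regular 8-gon, circumradius = √(r²−h²) = √(3.5²−2.5²) = 2.449 (perimeter = 2·8·2.449·sin(180°/8) = 15.00 mm); the cube at (-2, 9.5) is present — its section is the full 10.5×4.5 rectangle (perimeter 30.00 mm); the cone at (-2, -2) (r1=3→r2=2) has section circumradius 2.643 here — a regular 8-gon (perimeter = 2·8·2.643·sin(180°/8) = 16.18 mm); Subtracting the remaining from the first: starting from the r=3.5 sphere, the 10.5×4.5 cube at (-2, 9.5) misses the remaining region (no effect); the cone at (-2, -2) partially overlaps it — only the 5.57 mm² overlap (of its 19.76 mm²) is removed, clipping the outline — boundary = 14.58 mm; the cube at (-3.5, 1.5) is present — its section is the full 18×4.5 rectangle (perimeter 45.00 mm); Taking the first minus the rest: starting from the result so far, the 18×4.5 cube at (-3.5, 1.5) partially overlaps it — only the 2.07 mm² overlap (of its 81.00 mm²) is removed, clipping the outline — boundary = 13.98 mm. So its perimeter = 13.98 mm. Layer 15 is larger (21.28 vs 13.98 mm).

layer 15 (z = 3 mm)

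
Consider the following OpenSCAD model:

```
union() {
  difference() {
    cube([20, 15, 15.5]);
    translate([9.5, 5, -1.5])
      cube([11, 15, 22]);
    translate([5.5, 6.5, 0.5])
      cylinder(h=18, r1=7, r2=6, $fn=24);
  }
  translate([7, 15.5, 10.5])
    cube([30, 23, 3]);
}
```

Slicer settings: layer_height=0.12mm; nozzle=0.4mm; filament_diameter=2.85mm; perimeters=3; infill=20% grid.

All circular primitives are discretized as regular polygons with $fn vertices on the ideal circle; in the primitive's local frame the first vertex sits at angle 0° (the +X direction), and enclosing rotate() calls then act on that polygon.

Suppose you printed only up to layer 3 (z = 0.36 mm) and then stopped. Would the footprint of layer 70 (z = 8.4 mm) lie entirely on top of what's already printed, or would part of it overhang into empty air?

Compare the two slices. At z = 0.36: the cube (footprint 20×15) is included at this height (area 300.00 mm²); the cube at (9.5, 5) is present — its section is the full 11×15 rectangle (area 165.00 mm²); the cone at (5.5, 6.5) is absent (z outside [0.5, 18.5]); Taking the first minus the rest: starting from the 20×15 cube (300.00 mm²), the 11×15 cube at (9.5, 5) partially overlaps it — only the 105.00 mm² overlap (of its 165.00 mm²) is removed, clipping the outline — area = 195.00 mm²; the cube at (7, 15.5) is absent (z outside [10.5, 13.5]); Merging all regions: only that combined region is present, so the union is just that shape — area = 195.00 mm². At z = 8.4: the cube (footprint 20×15) is included at this height (area 300.00 mm²); the cube at (9.5, 5) is present — its section is the full 11×15 rectangle (area 165.00 mm²); the cone at (5.5, 6.5) contributes a regular 24-gon of circumradius 6.561 (interpolated between r1=7 and r2=6 at t=0.439) (area = (24/2)·6.561²·sin(360°/24) = 133.70 mm²); Subtracting the remaining from the first: starting from the 20×15 cube (300.00 mm²), the 11×15 cube at (9.5, 5) partially overlaps it — only the 105.00 mm² overlap (of its 165.00 mm²) is removed, clipping the outline; the cone at (5.5, 6.5) partially overlaps it — only the 116.02 mm² overlap (of its 133.70 mm²) is removed, clipping the outline — area = 78.98 mm²; the cube at (7, 15.5) is not intersected at this z (z outside [10.5, 13.5]); Taking the union: only that combined region is present, so the union is just that shape — area = 78.98 mm². Checking containment: the cross-section at z = 8.4 is a subset of the cross-section at z = 0.36.

entirely on top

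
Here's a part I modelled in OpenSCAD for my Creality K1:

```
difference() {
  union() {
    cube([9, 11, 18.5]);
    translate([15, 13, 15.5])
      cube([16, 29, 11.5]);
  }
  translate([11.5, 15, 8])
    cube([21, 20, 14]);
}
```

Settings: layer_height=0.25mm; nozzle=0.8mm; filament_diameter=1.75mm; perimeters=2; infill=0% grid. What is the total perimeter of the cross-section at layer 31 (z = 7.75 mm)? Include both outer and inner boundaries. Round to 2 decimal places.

40.00 mm

At z = 7.75 mm: the 9×11 cube contributes its full rectangle (perimeter 40.00 mm); the cube at (15, 13) is not intersected at this z (z outside [15.5, 27]); Taking the union: only the 9×11 cube is present, so the union is just that shape — boundary = 40.00 mm; the cube at (11.5, 15) does not reach this height (z outside [8, 22]); After the difference (first − rest): none of the subtracted shapes is present at this height, so that combined region is unchanged — boundary = 40.00 mm. Overall, the cross-section is a single solid region. Total boundary length (outer) = 40.00 mm.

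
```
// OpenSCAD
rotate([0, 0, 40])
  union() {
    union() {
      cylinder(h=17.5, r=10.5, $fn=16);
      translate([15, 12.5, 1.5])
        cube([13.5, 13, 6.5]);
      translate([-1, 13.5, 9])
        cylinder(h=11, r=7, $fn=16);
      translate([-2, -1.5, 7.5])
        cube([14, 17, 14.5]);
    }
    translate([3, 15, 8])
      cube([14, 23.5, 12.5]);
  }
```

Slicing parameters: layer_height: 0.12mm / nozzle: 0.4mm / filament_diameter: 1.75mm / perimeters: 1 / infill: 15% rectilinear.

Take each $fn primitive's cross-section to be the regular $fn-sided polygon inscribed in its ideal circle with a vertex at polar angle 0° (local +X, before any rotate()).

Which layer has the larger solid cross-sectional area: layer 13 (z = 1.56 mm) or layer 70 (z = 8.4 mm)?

Layer 13 (z = 1.56): the cylinder: section is a regular 16-gon, circumradius r=10.5 (area = (16/2)·10.500²·sin(360°/16) = 337.53 mm²); the cube at (15, 12.5) (footprint 13.5×13) is included at this height (area 175.50 mm²); the cylinder at (-1, 13.5) is not intersected at this z (z outside [9, 20]); the cube at (-2, -1.5) is not intersected at this z (z outside [7.5, 22]); Combining (union): the 2 present regions are separate (no shared area or edge), so areas and boundary lengths simply add and each stays a separate island — area = 513.03 mm²; the cube at (3, 15) does not reach this height (z outside [8, 20.5]); Combining (union): only the result so far is present, so the union is just that shape — area = 513.03 mm²; (rotated 40° about Z; rotation is an isometry so areas/perimeters/island counts are preserved). So its area = 513.03 mm². Layer 70 (z = 8.4): the r=10.5 cylinder contributes a regular 16-gon of circumradius 10.5 (area = (16/2)·10.500²·sin(360°/16) = 337.53 mm²); the cube at (15, 12.5) does not reach this height (z outside [1.5, 8]); the cylinder at (-1, 13.5) is absent (z outside [9, 20]); the cube at (-2, -1.5) (footprint 14×17) is included at this height (area 238.00 mm²); Merging all regions: the regions partially overlap — summed areas 575.53 mm² minus the doubly-counted overlap 123.51 mm² gives 452.02 mm² — area = 452.02 mm²; the cube at (3, 15) is present — its section is the full 14×23.5 rectangle (area 329.00 mm²); Taking the union: the regions partially overlap — summed areas 781.02 mm² minus the doubly-counted overlap 4.50 mm² gives 776.52 mm² — area = 776.52 mm²; (whole slice rotated 40° about Z — lengths, areas and connectivity unchanged). So its area = 776.52 mm². Layer 70 is larger (776.52 vs 513.03 mm²).

layer 70 (z = 8.4 mm)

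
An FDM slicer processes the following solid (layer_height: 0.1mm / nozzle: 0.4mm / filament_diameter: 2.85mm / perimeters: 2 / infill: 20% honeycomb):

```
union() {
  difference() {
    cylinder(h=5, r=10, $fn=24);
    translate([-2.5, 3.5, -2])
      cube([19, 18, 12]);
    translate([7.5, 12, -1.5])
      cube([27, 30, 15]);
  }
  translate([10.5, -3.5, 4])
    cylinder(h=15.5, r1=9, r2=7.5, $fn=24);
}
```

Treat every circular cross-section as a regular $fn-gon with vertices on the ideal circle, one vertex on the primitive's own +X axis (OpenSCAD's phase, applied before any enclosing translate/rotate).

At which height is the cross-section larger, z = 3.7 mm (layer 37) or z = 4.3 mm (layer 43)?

layer 43 (z = 4.3 mm)

Layer 37 (z = 3.7): the cylinder: section is a regular 24-gon, circumradius r=10 (area = (24/2)·10.000²·sin(360°/24) = 310.58 mm²); the 19×18 cube at (-2.5, 3.5) contributes its full rectangle (area 342.00 mm²); the cube at (7.5, 12) (footprint 27×30) is included at this height (area 810.00 mm²); After the difference (first − rest): starting from the r=10 cylinder (310.58 mm²), the 19×18 cube at (-2.5, 3.5) partially overlaps it — only the 59.41 mm² overlap (of its 342.00 mm²) is removed, clipping the outline; the 27×30 cube at (7.5, 12) misses the remaining region (no effect) — area = 251.17 mm²; the cone at (10.5, -3.5) does not reach this height (z outside [4, 19.5]); Merging all regions: only that combined region is present, so the union is just that shape — area = 251.17 mm². So its area = 251.17 mm². Layer 43 (z = 4.3): the r=10 cylinder gives a regular 24-gon of circumradius 10 (constant along its height) (area = (24/2)·10.000²·sin(360°/24) = 310.58 mm²); the cube at (-2.5, 3.5) (footprint 19×18) is included at this height (area 342.00 mm²); the 27×30 cube at (7.5, 12) contributes its full rectangle (area 810.00 mm²); Taking the first minus the rest: starting from the r=10 cylinder (310.58 mm²), the 19×18 cube at (-2.5, 3.5) partially overlaps it — only the 59.41 mm² overlap (of its 342.00 mm²) is removed, clipping the outline; the 27×30 cube at (7.5, 12) misses the remaining region (no effect) — area = 251.17 mm²; the cone at (10.5, -3.5): at t=0.019 of its height the radius interpolates to r₁+(r₂−r₁)t = 8.971, giving a regular 24-gon of that circumradius (area = (24/2)·8.971²·sin(360°/24) = 249.95 mm²); Combining (union): the regions partially overlap — summed areas 501.13 mm² minus the doubly-counted overlap 78.86 mm² gives 422.27 mm² — area = 422.27 mm². So its area = 422.27 mm². Layer 43 is larger (422.27 vs 251.17 mm²).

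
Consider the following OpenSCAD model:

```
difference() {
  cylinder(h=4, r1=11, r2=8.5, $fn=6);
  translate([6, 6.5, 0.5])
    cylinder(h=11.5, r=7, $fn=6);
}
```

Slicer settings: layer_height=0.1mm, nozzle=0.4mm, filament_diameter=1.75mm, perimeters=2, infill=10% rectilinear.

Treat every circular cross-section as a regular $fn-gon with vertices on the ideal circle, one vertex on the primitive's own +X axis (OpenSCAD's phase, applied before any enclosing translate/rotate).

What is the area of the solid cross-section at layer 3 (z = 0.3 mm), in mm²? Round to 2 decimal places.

303.74 mm²

At z = 0.3 mm: the cone (r1=11→r2=8.5) has section circumradius 10.812 here — a regular 6-gon (area = (6/2)·10.812²·sin(360°/6) = 303.74 mm²); the cylinder at (6, 6.5) is not intersected at this z (z outside [0.5, 12]); Taking the first minus the rest: none of the subtracted shapes is present at this height, so the cone is unchanged — area = 303.74 mm². Overall, the cross-section is a single solid region. Net area = 303.74 mm².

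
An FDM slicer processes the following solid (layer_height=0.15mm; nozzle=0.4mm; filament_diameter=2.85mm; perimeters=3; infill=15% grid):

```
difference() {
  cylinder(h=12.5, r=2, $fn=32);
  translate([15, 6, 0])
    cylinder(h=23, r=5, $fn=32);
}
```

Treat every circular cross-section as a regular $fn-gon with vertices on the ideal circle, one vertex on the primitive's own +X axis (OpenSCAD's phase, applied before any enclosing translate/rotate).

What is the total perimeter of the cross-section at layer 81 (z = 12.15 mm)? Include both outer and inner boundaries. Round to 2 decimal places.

At z = 12.15 mm: the r=2 cylinder gives a regular 32-gon of circumradius 2 (constant along its height) (perimeter = 2·32·2.000·sin(180°/32) = 12.55 mm); the r=5 cylinder at (15, 6) gives a regular 32-gon of circumradius 5 (constant along its height) (perimeter = 2·32·5.000·sin(180°/32) = 31.37 mm); After the difference (first − rest): starting from the r=2 cylinder, the r=5 cylinder at (15, 6) misses the remaining region (no effect) — boundary = 12.55 mm. Overall, the cross-section is a single solid region. Total boundary length (outer) = 12.55 mm.

12.55 mm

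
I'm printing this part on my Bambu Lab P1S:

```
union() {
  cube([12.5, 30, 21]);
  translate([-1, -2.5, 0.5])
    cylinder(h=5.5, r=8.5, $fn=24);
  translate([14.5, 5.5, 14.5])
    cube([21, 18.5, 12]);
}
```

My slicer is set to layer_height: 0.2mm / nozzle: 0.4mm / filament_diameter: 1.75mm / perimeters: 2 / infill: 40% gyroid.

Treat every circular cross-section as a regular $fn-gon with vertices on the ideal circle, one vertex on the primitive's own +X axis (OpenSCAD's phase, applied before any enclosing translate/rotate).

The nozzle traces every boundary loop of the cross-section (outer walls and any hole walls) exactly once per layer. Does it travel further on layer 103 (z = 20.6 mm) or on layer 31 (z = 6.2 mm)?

layer 103 (z = 20.6 mm)

Layer 103 (z = 20.6): the 12.5×30 cube contributes its full rectangle (perimeter 85.00 mm); the cylinder at (-1, -2.5) is absent (z outside [0.5, 6]); the cube at (14.5, 5.5) is present — its section is the full 21×18.5 rectangle (perimeter 79.00 mm); Combining (union): the 2 present regions are separate (no shared area or edge), so areas and boundary lengths simply add and each stays a separate island — boundary = 164.00 mm. So its perimeter = 164.00 mm. Layer 31 (z = 6.2): the cube is present — its section is the full 12.5×30 rectangle (perimeter 85.00 mm); the cylinder at (-1, -2.5) does not reach this height (z outside [0.5, 6]); the cube at (14.5, 5.5) is absent (z outside [14.5, 26.5]); Taking the union: only the 12.5×30 cube is present, so the union is just that shape — boundary = 85.00 mm. So its perimeter = 85.00 mm. Layer 103 is larger (164.00 vs 85.00 mm).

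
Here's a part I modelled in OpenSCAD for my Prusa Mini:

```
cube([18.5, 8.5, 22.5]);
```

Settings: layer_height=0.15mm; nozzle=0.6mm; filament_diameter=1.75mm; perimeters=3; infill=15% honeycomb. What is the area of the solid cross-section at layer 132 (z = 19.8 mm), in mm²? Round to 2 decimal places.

157.25 mm²

At z = 19.8 mm: the cube is present — its section is the full 18.5×8.5 rectangle (area 157.25 mm²). Overall, the cross-section is a single solid region. Net area = 157.25 mm².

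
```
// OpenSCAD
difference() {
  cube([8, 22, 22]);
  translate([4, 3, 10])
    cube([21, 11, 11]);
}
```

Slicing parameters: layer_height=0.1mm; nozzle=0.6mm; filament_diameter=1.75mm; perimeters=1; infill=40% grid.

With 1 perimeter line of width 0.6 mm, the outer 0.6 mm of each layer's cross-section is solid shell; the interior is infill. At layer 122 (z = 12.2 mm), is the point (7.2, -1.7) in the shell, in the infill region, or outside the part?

outside

At z = 12.2 mm: the cube (footprint 8×22) is included at this height; the cube at (4, 3) (footprint 21×11) is included at this height; After the difference (first − rest): starting from the 8×22 cube, the 21×11 cube at (4, 3) partially overlaps it — only the 44.00 mm² overlap (of its 231.00 mm²) is removed, clipping the outline — 1 connected region. Overall, the cross-section is a single solid region. The nearest boundary edge runs (8.00, 0.00)→(0.00, 0.00); distance from the point to it = 1.70 mm. The point is not inside any of the regions above, so it lies outside the cross-section (1.70 mm from the nearest boundary).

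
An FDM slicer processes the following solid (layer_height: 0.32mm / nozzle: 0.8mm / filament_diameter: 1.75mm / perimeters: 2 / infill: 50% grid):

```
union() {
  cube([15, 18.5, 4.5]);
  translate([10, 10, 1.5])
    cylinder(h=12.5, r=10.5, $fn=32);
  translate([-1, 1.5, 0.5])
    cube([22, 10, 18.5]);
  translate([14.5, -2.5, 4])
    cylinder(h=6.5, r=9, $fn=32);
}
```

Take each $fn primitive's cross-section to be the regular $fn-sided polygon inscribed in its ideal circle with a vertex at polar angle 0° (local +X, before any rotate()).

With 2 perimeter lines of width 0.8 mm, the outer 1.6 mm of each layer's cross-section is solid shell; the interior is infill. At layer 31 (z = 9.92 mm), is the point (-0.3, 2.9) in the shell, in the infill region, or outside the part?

shell

At z = 9.92 mm: the cube is absent (z outside [0, 4.5]); the cylinder at (10, 10): section is a regular 32-gon, circumradius r=10.5; the cube at (-1, 1.5) (footprint 22×10) is included at this height; the r=9 cylinder at (14.5, -2.5) gives a regular 32-gon of circumradius 9 (constant along its height); Merging all regions: the regions partially overlap (shared area 257.01 mm²), so overlapping operands fuse into one piece — 1 connected region. Overall, the cross-section is a single solid region. The nearest boundary edge runs (-1.00, 1.50)→(-1.00, 11.50); distance from the point to it = 0.70 mm. The point is inside the cross-section, 0.70 mm from the nearest boundary — within the 1.6 mm shell band (2 × 0.8).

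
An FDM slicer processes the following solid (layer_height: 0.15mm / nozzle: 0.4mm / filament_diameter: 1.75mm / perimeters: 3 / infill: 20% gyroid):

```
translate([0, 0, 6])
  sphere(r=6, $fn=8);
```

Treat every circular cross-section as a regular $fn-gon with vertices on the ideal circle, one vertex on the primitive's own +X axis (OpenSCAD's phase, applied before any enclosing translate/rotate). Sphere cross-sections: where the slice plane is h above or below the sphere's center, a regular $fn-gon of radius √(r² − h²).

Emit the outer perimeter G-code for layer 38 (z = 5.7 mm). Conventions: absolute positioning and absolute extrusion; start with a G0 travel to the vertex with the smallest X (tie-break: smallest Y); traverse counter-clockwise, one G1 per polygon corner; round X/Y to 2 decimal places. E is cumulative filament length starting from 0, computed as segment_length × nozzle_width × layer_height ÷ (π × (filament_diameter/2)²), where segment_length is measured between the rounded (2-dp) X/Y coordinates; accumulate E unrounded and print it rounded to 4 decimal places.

At z = 5.7 mm: the r=6 sphere contributes a regular 8-gon of circumradius √(6²−0.3²) = 5.992. The outline is a single polygon with 8 vertices. Extrusion per mm of travel: 0.4 × 0.15 / (π × 0.875²) = 0.024945. Accumulating E over each segment gives final E = 0.9154.

G0 X-5.99 Y0.00 Z5.70
G1 X-4.24 Y-4.24 E0.1144
G1 X0.00 Y-5.99 E0.2288
G1 X4.24 Y-4.24 E0.3433
G1 X5.99 Y0.00 E0.4577
G1 X4.24 Y4.24 E0.5721
G1 X0.00 Y5.99 E0.6865
G1 X-4.24 Y4.24 E0.8010
G1 X-5.99 Y0.00 E0.9154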